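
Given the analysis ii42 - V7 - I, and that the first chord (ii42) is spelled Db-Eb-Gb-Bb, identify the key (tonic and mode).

ii42 is given as Db-Eb-Gb-Bb — a minor seventh chord with root Eb.
If Eb is scale degree 2 and the mode makes that degree carry a minor seventh chord, the tonic is Db and the mode is major.

Db major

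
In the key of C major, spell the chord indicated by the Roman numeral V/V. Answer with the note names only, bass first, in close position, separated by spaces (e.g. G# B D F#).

D F# A

The slash means an applied dominant: we want the dominant of V. In C major, V is G major, and its dominant is built on D.
Building a major triad on D gives D-F#-A.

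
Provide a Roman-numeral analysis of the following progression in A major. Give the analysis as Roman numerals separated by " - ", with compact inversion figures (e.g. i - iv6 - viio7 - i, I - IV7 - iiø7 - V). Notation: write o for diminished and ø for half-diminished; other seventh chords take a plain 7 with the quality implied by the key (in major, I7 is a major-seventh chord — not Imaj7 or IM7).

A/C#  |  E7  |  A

I6 - V7 - I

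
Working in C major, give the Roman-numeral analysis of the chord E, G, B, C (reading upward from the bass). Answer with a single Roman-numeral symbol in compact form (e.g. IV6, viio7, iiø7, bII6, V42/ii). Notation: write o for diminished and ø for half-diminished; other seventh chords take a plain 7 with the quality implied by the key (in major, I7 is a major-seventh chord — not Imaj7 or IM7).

The pitches C-E-G-B form a major seventh chord rooted on C.
C is scale degree 1 in C major, and a major seventh chord on that degree is written I7.
With E in the bass the chord is in first inversion, so the figured bass is 65.

I65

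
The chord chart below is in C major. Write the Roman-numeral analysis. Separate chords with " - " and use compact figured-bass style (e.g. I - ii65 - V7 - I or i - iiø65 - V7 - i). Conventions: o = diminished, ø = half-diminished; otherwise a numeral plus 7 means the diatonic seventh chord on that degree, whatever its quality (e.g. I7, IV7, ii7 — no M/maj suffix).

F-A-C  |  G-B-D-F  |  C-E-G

IV - V7 - I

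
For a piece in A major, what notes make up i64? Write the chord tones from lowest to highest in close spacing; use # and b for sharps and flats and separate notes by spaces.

E A C

Scale degree 1 in A major is A; here the chord built on it is altered to a minor triad. i64 is the minor tonic, borrowed from the parallel minor.
So the chord is A-C-E.
The figured bass 64 indicates second inversion, placing the fifth (E) in the bass: E-A-C.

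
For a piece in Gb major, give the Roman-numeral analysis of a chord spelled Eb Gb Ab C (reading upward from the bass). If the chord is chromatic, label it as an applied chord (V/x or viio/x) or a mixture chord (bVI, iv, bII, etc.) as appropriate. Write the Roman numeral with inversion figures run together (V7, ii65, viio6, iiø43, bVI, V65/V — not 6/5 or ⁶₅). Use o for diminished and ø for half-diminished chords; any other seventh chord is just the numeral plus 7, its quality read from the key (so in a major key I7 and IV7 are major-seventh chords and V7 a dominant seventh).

The pitches Ab-C-Eb-Gb form a dominant seventh chord rooted on Ab.
Ab is not a diatonic chord root with this quality in Gb major, but it lies a perfect fifth above Db (V), so the chord functions as an applied dominant of V.
With Eb in the bass the chord is in second inversion, so the figured bass is 43.

V43/V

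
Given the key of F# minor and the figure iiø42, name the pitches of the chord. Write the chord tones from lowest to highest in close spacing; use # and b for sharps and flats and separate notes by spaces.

F# G# B D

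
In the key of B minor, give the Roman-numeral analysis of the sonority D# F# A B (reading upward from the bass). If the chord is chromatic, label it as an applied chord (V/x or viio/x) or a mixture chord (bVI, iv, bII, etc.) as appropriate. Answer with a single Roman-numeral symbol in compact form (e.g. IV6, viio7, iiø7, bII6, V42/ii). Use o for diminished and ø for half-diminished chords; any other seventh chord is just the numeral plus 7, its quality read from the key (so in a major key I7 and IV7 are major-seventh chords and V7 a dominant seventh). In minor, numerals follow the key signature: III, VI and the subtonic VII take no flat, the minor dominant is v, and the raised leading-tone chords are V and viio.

V65/iv

Stacked in thirds the chord is B-D#-F#-A: a dominant seventh chord on B.
B is not a diatonic chord root with this quality in B minor, but it lies a perfect fifth above E (iv), so the chord functions as an applied dominant of iv.
With D# in the bass the chord is in first inversion, so the figured bass is 65.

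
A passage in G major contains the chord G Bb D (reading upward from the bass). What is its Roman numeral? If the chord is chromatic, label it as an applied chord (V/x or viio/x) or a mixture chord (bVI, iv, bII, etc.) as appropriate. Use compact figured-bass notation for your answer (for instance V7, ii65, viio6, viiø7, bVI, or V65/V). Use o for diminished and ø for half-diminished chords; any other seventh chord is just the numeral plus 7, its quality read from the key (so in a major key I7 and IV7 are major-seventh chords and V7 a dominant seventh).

Stacked in thirds the chord is G-Bb-D: a minor triad on G.
G is the first degree of G major. This is the minor tonic, borrowed from the parallel minor.

i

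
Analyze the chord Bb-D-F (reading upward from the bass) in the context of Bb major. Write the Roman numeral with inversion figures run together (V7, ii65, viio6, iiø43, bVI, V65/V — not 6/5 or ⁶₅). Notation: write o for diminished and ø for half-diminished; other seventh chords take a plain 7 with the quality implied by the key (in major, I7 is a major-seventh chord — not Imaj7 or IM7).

The pitches Bb-D-F form a major triad rooted on Bb.
In Bb major, Bb is the tonic; the diatonic major triad there is I.

I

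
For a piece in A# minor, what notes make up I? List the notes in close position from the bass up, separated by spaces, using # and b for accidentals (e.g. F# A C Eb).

Scale degree 1 in A# minor is A#; here the chord built on it is altered to a major triad. I is the major tonic (Picardy third), borrowed from the parallel major.
So the chord is A#-C##-E#.

A# C## E#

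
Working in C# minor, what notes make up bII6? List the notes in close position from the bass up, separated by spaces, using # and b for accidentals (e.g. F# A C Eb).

Scale degree 2 in C# minor is D#; lowering it a half step gives D. bII6 is the Neapolitan sixth — a major triad on the lowered second degree, here in its customary first inversion.
So the chord is D-F#-A, a major triad.
With the 6 figure the chord is in first inversion; from the bass F# upward in close position it reads F#-A-D.

F# A D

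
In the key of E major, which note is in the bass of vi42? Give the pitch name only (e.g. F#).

vi in E major has root C#; the chord is C#-E-G#-B.
The figure 42 means third inversion — the seventh is in the bass.

B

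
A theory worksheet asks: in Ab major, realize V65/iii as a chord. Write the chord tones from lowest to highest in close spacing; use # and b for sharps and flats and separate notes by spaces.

B D F G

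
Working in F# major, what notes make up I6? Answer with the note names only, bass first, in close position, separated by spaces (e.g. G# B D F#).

A# C# F#

In F# major, scale degree 1 is F#, and the diatonic chord built there is a major triad.
That chord is spelled F#-A#-C#.
The figured bass 6 indicates first inversion, placing the third (A#) in the bass: A#-C#-F#.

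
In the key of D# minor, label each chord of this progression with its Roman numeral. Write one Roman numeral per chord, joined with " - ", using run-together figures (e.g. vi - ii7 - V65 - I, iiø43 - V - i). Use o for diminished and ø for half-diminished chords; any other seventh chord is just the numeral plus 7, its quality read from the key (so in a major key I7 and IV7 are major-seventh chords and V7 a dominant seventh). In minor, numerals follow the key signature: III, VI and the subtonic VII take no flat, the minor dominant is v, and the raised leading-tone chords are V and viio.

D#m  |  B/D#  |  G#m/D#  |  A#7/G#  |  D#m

i - VI6 - iv64 - V42 - i

D#m has root D#, degree 1 in D# minor, so i.
B/D# has root B, degree 6 in D# minor, so VI6.
G#m/D#: minor triad on G# = scale degree 4 → iv64.
A#7/G#: root A# is the dominant; dominant seventh chord there is V42.
D#m: root D# is the tonic; minor triad there is i.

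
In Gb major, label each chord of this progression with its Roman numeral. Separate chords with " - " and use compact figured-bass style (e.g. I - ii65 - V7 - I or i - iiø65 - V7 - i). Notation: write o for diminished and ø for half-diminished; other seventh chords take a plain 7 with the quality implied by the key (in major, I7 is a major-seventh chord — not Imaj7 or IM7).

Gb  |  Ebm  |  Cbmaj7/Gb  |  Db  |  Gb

Gb: root Gb is the tonic; major triad there is I.
Ebm has root Eb, degree 6 in Gb major, so vi.
Cbmaj7/Gb: major seventh chord on Cb = scale degree 4 → IV43.
Db has root Db, degree 5 in Gb major, so V.
Gb: major triad on Gb = scale degree 1 → I.

I - vi - IV43 - V - I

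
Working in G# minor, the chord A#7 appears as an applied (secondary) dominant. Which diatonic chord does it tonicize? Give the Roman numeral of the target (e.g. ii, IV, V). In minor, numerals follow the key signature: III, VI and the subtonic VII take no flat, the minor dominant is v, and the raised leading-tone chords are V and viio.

V

The chord is a dominant seventh chord on A#.
A dominant resolves down a perfect fifth: A# → D#. In G# minor, D# is scale degree 5, i.e. V.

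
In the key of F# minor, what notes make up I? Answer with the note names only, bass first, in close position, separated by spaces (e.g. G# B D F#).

I is the major tonic (Picardy third), borrowed from the parallel major. In F# minor that root is F#.
So the chord is F#-A#-C#, a major triad.

F# A# C#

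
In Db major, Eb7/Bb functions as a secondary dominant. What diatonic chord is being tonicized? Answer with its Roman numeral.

V

The chord is a dominant seventh chord on Eb.
A dominant resolves down a perfect fifth: Eb → Ab. In Db major, Ab is scale degree 5, i.e. V.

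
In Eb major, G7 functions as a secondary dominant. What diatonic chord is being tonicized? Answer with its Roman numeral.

vi

The chord is a dominant seventh chord on G.
A dominant resolves down a perfect fifth: G → C. In Eb major, C is scale degree 6, i.e. vi.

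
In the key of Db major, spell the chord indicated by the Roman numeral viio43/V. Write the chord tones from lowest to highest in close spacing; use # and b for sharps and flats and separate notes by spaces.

Db Fb G Bb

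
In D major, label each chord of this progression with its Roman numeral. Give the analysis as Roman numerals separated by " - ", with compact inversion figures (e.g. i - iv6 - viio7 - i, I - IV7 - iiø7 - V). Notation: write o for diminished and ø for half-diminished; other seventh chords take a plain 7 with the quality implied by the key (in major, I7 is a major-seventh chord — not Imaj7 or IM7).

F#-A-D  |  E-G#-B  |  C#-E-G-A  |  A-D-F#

F#-A-D: root D is the tonic; major triad there is I6.
E-G#-B: a major triad on E, the applied dominant of V → V/V.
C#-E-G-A has root A, degree 5 in D major, so V65.
A-D-F#: major triad on D = scale degree 1 → I64.

I6 - V/V - V65 - I64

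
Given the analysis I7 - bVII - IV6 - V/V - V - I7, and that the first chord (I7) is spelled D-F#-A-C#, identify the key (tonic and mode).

I7 is given as D-F#-A-C# — a major seventh chord with root D.
If D is scale degree 1 and the mode makes that degree carry a major seventh chord, the tonic is D and the mode is major.

D major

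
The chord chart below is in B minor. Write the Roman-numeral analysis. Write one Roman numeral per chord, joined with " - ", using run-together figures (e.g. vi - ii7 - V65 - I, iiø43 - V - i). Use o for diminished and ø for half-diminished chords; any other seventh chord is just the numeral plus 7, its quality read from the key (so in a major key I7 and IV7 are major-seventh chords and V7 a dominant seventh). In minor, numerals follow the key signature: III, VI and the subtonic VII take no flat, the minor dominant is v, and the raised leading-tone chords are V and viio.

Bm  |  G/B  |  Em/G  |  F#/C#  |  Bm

i - VI6 - iv6 - V64 - i

Bm: root B is the tonic; minor triad there is i.
G/B has root G, degree 6 in B minor, so VI6.
Em/G: root E is the subdominant; minor triad there is iv6.
F#/C#: root F# is the dominant; major triad there is V64.
Bm has root B, degree 1 in B minor, so i.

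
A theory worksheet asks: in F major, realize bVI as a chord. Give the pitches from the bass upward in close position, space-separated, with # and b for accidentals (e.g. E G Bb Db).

Db F Ab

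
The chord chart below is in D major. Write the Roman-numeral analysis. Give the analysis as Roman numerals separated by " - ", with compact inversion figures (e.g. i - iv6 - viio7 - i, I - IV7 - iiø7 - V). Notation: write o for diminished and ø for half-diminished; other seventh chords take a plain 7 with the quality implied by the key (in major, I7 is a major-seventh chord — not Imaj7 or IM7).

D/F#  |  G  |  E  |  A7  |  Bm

D/F#: root D is the tonic; major triad there is I6.
G: major triad on G = scale degree 4 → IV.
E: a major triad on E, the applied dominant of V → V/V.
A7: dominant seventh chord on A = scale degree 5 → V7.
Bm: root B is the submediant; minor triad there is vi.

I6 - IV - V/V - V7 - vi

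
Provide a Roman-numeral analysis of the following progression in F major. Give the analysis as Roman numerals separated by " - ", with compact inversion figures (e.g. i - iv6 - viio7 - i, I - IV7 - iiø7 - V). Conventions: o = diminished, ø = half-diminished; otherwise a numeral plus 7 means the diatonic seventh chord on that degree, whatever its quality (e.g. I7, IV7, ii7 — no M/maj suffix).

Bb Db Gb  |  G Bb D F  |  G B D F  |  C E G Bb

bII6 - ii7 - V7/V - V7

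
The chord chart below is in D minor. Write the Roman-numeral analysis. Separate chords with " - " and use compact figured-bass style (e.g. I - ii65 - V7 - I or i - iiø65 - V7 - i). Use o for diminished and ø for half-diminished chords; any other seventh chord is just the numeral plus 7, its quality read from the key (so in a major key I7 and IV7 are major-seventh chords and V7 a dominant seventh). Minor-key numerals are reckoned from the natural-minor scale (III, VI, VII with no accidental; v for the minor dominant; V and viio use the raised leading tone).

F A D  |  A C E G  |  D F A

i6 - v7 - i

F-A-D: minor triad on D = scale degree 1 → i6.
A-C-E-G: root A is the dominant; minor seventh chord there is v7.
D-F-A: minor triad on D = scale degree 1 → i.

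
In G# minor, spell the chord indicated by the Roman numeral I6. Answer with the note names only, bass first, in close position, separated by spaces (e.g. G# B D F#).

I6 is the major tonic (Picardy third), borrowed from the parallel major. In G# minor that root is G#.
So the chord is G#-B#-D#.
The figured bass 6 indicates first inversion, placing the third (B#) in the bass: B#-D#-G#.

B# D# G#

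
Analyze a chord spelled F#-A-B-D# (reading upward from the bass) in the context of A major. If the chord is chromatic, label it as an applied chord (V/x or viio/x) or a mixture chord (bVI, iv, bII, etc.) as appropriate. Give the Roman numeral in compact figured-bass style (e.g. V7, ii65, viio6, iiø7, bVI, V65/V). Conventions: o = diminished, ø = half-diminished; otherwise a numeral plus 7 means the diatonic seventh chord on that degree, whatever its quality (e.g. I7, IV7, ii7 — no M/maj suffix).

Stacked in thirds the chord is B-D#-F#-A: a dominant seventh chord on B.
B is not a diatonic chord root with this quality in A major, but it lies a perfect fifth above E (V), so the chord functions as an applied dominant of V.
With F# in the bass the chord is in second inversion, so the figured bass is 43.

V43/V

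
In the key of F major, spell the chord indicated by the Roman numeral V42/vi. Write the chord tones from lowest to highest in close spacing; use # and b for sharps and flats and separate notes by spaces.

G A C# E

The slash means an applied dominant: we want the dominant of vi. In F major, vi is D minor, and its dominant is built on A.
Building a dominant seventh chord on A gives A-C#-E-G.
The figured bass 42 indicates third inversion, placing the seventh (G) in the bass: G-A-C#-E.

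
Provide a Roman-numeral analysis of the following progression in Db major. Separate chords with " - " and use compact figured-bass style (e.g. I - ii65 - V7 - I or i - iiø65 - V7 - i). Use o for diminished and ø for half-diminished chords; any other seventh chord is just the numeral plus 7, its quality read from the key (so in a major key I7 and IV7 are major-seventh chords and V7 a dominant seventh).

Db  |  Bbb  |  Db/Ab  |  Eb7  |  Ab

Db: major triad on Db = scale degree 1 → I.
Bbb: Bbb with this quality isn't in the key; it's bVI, borrowed from the parallel minor.
Db/Ab: major triad on Db = scale degree 1 → I64.
Eb7 is the secondary dominant of V (dominant seventh chord on Eb): V7/V.
Ab: root Ab is the dominant; major triad there is V.

I - bVI - I64 - V7/V - V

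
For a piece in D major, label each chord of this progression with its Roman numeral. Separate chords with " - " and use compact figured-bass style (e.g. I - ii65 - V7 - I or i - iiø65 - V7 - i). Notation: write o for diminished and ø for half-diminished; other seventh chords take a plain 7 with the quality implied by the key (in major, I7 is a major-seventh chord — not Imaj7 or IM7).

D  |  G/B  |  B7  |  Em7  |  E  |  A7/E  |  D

I - IV6 - V7/ii - ii7 - V/V - V43 - I

D has root D, degree 1 in D major, so I.
G/B has root G, degree 4 in D major, so IV6.
B7 is the secondary dominant of ii (dominant seventh chord on B): V7/ii.
Em7 has root E, degree 2 in D major, so ii7.
E: a major triad on E, the applied dominant of V → V/V.
A7/E has root A, degree 5 in D major, so V43.
D: major triad on D = scale degree 1 → I.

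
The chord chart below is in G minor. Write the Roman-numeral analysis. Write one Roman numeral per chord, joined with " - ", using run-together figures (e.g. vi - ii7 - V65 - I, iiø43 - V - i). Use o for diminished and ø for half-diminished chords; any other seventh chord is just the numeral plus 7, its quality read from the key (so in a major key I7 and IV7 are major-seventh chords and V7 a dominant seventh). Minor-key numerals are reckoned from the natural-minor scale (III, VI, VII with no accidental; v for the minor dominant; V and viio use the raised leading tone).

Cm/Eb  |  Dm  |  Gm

iv6 - v - i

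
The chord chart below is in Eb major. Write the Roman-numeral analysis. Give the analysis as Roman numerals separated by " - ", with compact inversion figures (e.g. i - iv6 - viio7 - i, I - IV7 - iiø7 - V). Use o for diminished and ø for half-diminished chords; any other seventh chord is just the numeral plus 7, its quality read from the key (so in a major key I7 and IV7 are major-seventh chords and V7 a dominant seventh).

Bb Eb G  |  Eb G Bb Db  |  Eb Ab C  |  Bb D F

Bb-Eb-G has root Eb, degree 1 in Eb major, so I64.
Eb-G-Bb-Db: a dominant seventh chord on Eb, the applied dominant of IV → V7/IV.
Eb-Ab-C has root Ab, degree 4 in Eb major, so IV64.
Bb-D-F: root Bb is the dominant; major triad there is V.

I64 - V7/IV - IV64 - V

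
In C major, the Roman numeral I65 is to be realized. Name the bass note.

E

I in C major has root C; the chord is C-E-G-B.
The figure 65 means first inversion — the third is in the bass.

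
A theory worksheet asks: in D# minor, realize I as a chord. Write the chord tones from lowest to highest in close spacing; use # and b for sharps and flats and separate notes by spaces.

I is the major tonic (Picardy third), borrowed from the parallel major. In D# minor that root is D#.
So the chord is D#-F##-A#.

D# F## A#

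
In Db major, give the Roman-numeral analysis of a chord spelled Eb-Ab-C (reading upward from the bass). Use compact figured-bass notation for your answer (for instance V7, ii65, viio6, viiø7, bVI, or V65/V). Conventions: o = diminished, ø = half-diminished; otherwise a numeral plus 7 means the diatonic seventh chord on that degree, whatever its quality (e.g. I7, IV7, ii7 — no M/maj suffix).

V64

Stacked in thirds the chord is Ab-C-Eb: a major triad on Ab.
In Db major, Ab is the dominant; the diatonic major triad there is V.
With Eb in the bass the chord is in second inversion, so the figured bass is 64.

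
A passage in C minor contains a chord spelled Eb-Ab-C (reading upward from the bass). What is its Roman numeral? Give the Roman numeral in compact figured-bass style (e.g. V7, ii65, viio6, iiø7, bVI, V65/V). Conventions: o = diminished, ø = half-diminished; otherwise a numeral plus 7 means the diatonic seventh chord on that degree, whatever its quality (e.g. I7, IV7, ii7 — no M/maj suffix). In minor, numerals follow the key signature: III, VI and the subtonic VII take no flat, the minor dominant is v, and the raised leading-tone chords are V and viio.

Stacked in thirds the chord is Ab-C-Eb: a major triad on Ab.
Ab is scale degree 6 in C minor, and a major triad on that degree is written VI.
With Eb in the bass the chord is in second inversion, so the figured bass is 64.

VI64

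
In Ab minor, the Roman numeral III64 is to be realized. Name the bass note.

III in Ab minor has root Cb; the chord is Cb-Eb-Gb.
The figure 64 means second inversion — the fifth is in the bass.

Gb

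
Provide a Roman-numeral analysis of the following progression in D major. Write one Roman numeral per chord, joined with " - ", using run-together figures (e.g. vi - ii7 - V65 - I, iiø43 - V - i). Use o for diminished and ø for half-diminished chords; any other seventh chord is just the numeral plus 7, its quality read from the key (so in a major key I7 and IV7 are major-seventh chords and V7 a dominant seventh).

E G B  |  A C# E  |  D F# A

E-G-B: root E is the supertonic; minor triad there is ii.
A-C#-E: major triad on A = scale degree 5 → V.
D-F#-A has root D, degree 1 in D major, so I.

ii - V - I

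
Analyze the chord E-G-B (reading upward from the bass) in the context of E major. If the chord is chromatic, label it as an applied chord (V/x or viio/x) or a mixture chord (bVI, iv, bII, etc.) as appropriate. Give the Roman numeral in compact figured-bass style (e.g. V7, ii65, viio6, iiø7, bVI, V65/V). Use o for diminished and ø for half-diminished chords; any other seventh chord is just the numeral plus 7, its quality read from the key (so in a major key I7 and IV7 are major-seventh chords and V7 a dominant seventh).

Stacked in thirds the chord is E-G-B: a minor triad on E.
E is the first degree of E major. This is the minor tonic, borrowed from the parallel minor.

i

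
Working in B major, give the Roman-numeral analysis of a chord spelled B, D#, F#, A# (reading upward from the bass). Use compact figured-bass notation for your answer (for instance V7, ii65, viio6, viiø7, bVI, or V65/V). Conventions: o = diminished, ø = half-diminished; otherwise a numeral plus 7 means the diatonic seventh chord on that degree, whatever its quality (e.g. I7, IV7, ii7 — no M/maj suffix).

I7

The pitches B-D#-F#-A# form a major seventh chord rooted on B.
B is scale degree 1 in B major, and a major seventh chord on that degree is written I7.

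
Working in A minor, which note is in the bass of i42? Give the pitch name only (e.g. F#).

G

i in A minor has root A; the chord is A-C-E-G.
The figure 42 means third inversion — the seventh is in the bass.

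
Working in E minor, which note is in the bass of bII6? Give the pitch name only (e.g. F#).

bII in E minor has root F; the chord is F-A-C.
The figure 6 means first inversion — the third is in the bass.

A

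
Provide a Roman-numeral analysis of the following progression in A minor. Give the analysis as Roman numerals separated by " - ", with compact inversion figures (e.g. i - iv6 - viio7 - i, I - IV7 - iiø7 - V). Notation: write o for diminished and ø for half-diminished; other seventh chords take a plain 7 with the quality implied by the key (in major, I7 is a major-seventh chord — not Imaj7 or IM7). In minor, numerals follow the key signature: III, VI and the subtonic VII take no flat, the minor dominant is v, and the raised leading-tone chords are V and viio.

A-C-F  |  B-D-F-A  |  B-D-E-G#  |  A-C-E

VI6 - iiø7 - V43 - i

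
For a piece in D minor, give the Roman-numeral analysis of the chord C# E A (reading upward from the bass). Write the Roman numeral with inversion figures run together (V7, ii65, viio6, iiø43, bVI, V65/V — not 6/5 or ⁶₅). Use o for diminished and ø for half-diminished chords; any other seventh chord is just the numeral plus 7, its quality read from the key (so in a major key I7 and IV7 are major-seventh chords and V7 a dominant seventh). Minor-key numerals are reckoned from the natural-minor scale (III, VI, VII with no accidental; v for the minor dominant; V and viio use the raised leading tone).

V6

The pitches A-C#-E form a major triad rooted on A.
In D minor, A is the dominant; the diatonic major triad there is V.
With C# in the bass the chord is in first inversion, so the figured bass is 6.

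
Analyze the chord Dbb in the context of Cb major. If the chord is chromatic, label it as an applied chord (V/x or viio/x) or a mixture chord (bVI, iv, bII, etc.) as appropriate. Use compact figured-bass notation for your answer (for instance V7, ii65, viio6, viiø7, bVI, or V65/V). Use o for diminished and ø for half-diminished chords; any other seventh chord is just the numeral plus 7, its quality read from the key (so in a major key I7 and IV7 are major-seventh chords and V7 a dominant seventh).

bII

Stacked in thirds the chord is Dbb-Fb-Abb: a major triad on Dbb.
Dbb is the lowered second degree of Cb major (diatonic 2 would be Db). This is the Neapolitan chord — a major triad on the lowered second degree.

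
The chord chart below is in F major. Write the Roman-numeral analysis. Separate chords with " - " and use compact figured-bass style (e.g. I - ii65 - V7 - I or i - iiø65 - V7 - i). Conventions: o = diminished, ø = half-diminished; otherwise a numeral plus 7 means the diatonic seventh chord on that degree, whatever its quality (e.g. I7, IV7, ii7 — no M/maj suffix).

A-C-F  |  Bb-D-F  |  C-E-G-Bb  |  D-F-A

I6 - IV - V7 - vi

A-C-F: major triad on F = scale degree 1 → I6.
Bb-D-F: major triad on Bb = scale degree 4 → IV.
C-E-G-Bb has root C, degree 5 in F major, so V7.
D-F-A: minor triad on D = scale degree 6 → vi.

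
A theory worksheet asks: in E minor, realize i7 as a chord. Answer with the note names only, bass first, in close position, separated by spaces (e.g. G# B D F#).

E G B D

The numeral's case and figure indicate a minor seventh chord. In E minor its root, the first degree, is E.
That chord is spelled E-G-B-D.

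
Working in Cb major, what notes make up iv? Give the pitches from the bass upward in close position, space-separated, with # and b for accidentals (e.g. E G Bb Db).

Fb Abb Cb

Scale degree 4 in Cb major is Fb; here the chord built on it is altered to a minor triad. iv is the minor subdominant, borrowed from the parallel minor.
So the chord is Fb-Abb-Cb, a minor triad.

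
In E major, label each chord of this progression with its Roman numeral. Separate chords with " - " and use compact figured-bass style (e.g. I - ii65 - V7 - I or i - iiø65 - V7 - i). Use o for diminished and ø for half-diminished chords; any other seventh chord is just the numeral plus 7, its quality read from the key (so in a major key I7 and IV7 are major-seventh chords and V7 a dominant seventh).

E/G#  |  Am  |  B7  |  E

E/G# has root E, degree 1 in E major, so I6.
Am: A with this quality isn't in the key; it's iv, borrowed from the parallel minor.
B7: root B is the dominant; dominant seventh chord there is V7.
E: root E is the tonic; major triad there is I.

I6 - iv - V7 - I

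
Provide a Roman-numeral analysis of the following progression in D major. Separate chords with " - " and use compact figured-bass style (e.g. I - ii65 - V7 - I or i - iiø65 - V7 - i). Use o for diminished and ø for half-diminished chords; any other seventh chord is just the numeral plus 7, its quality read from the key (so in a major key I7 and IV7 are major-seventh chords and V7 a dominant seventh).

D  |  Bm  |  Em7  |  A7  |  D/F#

I - vi - ii7 - V7 - I6

D: root D is the tonic; major triad there is I.
Bm has root B, degree 6 in D major, so vi.
Em7: root E is the supertonic; minor seventh chord there is ii7.
A7 has root A, degree 5 in D major, so V7.
D/F#: root D is the tonic; major triad there is I6.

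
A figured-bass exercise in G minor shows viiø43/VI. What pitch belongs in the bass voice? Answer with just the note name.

Ab

The applied chord viiø43/VI is rooted on D: D-F-Ab-C.
The figure 43 means second inversion — the fifth is in the bass.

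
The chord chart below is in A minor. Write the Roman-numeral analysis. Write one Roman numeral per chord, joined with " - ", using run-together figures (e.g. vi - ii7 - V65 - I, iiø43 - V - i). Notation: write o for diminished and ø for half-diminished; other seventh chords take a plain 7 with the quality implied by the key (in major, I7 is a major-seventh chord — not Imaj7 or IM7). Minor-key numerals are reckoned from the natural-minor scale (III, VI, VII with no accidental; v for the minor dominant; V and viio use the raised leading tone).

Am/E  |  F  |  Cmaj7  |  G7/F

i64 - VI - III7 - VII42

Am/E: minor triad on A = scale degree 1 → i64.
F has root F, degree 6 in A minor, so VI.
Cmaj7: root C is the mediant; major seventh chord there is III7.
G7/F: dominant seventh chord on G = scale degree 7 → VII42.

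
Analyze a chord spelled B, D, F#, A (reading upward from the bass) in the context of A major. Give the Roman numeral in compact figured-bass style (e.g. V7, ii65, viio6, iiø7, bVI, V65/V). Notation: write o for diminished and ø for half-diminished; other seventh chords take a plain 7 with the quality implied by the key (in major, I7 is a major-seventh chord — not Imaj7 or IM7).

ii7

Stacked in thirds the chord is B-D-F#-A: a minor seventh chord on B.
In A major, B is the supertonic; the diatonic minor seventh chord there is ii7.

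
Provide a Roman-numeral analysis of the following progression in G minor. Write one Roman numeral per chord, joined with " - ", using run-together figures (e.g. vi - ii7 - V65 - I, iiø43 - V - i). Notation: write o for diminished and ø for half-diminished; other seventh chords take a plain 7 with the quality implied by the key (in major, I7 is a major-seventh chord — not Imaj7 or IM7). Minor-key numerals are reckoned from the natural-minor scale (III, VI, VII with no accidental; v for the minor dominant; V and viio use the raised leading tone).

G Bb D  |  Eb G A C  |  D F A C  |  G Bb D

i - iiø43 - v7 - i

G-Bb-D: minor triad on G = scale degree 1 → i.
Eb-G-A-C has root A, degree 2 in G minor, so iiø43.
D-F-A-C: root D is the dominant; minor seventh chord there is v7.
G-Bb-D: root G is the tonic; minor triad there is i.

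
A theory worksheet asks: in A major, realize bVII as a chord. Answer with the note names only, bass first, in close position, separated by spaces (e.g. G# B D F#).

Scale degree 7 in A major is G#; lowering it a half step gives G. bVII is a major triad on the lowered seventh degree (the subtonic), borrowed from the parallel minor.
So the chord is G-B-D.

G B D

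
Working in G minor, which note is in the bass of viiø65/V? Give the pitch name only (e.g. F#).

The applied chord viiø65/V is rooted on C#: C#-E-G-B.
The figure 65 means first inversion — the third is in the bass.

E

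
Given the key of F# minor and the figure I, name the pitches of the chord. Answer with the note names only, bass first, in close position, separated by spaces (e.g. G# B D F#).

Scale degree 1 in F# minor is F#; here the chord built on it is altered to a major triad. I is the major tonic (Picardy third), borrowed from the parallel major.
So the chord is F#-A#-C#, a major triad.

F# A# C#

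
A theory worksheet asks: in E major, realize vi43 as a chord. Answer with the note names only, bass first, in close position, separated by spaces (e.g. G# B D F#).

G# B C# E

The numeral's case and figure indicate a minor seventh chord. In E major its root, the sixth degree, is C#.
That chord is spelled C#-E-G#-B.
The figured bass 43 indicates second inversion, placing the fifth (G#) in the bass: G#-B-C#-E.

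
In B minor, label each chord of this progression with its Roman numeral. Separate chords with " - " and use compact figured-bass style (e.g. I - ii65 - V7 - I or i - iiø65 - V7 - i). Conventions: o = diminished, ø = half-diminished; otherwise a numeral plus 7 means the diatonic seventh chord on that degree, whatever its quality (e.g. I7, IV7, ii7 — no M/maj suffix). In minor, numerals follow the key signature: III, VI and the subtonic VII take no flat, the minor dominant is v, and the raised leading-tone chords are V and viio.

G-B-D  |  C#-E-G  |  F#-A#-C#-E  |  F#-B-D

G-B-D has root G, degree 6 in B minor, so VI.
C#-E-G: diminished triad on C# = scale degree 2 → iio.
F#-A#-C#-E: dominant seventh chord on F# = scale degree 5 → V7.
F#-B-D has root B, degree 1 in B minor, so i64.

VI - iio - V7 - i64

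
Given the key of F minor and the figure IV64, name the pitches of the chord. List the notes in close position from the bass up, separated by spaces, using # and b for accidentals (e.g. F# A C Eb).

IV64 is the major subdominant, borrowed from the parallel major. In F minor that root is Bb.
So the chord is Bb-D-F.
The figured bass 64 indicates second inversion, placing the fifth (F) in the bass: F-Bb-D.

F Bb D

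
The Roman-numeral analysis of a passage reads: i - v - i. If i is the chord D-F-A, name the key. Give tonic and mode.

The chord Dm is a minor triad rooted on D; its label is i.
If D is scale degree 1 and the mode makes that degree carry a minor triad, the tonic is D and the mode is minor.

D minor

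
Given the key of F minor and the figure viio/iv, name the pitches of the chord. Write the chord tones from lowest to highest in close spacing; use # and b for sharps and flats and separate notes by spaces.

The slash marks an applied leading-tone chord: viio of iv. In F minor, iv is Bb, so the leading tone to it is A, a half step below.
Building a diminished triad on A gives A-C-Eb.

A C Eb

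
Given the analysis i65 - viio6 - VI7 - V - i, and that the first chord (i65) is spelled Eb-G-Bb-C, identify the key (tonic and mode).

i65 is given as Eb-G-Bb-C — a minor seventh chord with root C.
If C is scale degree 1 and the mode makes that degree carry a minor seventh chord, the tonic is C and the mode is minor.

C minor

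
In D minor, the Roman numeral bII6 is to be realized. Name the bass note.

G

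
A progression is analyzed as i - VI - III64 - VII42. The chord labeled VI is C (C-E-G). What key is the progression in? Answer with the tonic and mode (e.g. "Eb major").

The anchor chord is a major triad on C, labeled VI.
VI on C implies C is the submediant; that puts the tonic at E, and the uppercase numeral fits minor mode.

E minor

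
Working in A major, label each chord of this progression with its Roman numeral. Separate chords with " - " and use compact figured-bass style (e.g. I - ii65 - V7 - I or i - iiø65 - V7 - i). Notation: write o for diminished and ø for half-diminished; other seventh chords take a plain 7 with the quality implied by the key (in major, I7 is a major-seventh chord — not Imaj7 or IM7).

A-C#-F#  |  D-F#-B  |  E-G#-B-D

A-C#-F#: minor triad on F# = scale degree 6 → vi6.
D-F#-B has root B, degree 2 in A major, so ii6.
E-G#-B-D: dominant seventh chord on E = scale degree 5 → V7.

vi6 - ii6 - V7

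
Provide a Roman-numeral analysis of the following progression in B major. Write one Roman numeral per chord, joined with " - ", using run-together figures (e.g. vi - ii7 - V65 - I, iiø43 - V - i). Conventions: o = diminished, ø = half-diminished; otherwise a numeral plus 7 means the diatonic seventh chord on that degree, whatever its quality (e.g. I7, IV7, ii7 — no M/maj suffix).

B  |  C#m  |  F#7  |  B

B has root B, degree 1 in B major, so I.
C#m has root C#, degree 2 in B major, so ii.
F#7: dominant seventh chord on F# = scale degree 5 → V7.
B: major triad on B = scale degree 1 → I.

I - ii - V7 - I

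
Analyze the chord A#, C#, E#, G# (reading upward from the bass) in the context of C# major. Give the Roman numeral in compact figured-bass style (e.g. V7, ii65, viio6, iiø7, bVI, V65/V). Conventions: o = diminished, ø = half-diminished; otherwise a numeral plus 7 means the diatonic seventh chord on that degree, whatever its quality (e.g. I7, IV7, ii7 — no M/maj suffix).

vi7

The pitches A#-C#-E#-G# form a minor seventh chord rooted on A#.
A# is scale degree 6 in C# major, and a minor seventh chord on that degree is written vi7.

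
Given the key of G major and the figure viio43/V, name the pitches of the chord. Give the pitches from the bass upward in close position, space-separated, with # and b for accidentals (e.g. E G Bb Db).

G Bb C# E

The slash marks an applied leading-tone chord: viio of V. In G major, V is D, so the leading tone to it is C#, a half step below.
Building a fully diminished seventh chord on C# gives C#-E-G-Bb.
With the 43 figure the chord is in second inversion; from the bass G upward in close position it reads G-Bb-C#-E.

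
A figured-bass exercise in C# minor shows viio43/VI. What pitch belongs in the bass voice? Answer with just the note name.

D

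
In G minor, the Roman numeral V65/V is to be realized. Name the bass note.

C#

The applied chord V65/V is rooted on A: A-C#-E-G.
The figure 65 means first inversion — the third is in the bass.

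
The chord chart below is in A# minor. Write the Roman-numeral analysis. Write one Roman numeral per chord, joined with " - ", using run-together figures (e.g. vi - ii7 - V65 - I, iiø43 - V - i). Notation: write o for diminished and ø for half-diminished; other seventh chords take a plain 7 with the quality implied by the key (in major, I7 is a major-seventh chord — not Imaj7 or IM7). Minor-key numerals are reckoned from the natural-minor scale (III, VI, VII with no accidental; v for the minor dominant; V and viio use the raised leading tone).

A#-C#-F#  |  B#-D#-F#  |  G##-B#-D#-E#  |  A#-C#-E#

A#-C#-F#: major triad on F# = scale degree 6 → VI6.
B#-D#-F# has root B#, degree 2 in A# minor, so iio.
G##-B#-D#-E# has root E#, degree 5 in A# minor, so V65.
A#-C#-E#: root A# is the tonic; minor triad there is i.

VI6 - iio - V65 - i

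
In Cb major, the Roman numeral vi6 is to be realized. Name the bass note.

vi in Cb major has root Ab; the chord is Ab-Cb-Eb.
The figure 6 means first inversion — the third is in the bass.

Cb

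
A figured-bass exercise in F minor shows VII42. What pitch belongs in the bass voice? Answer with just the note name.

VII in F minor has root Eb; the chord is Eb-G-Bb-Db.
The figure 42 means third inversion — the seventh is in the bass.

Db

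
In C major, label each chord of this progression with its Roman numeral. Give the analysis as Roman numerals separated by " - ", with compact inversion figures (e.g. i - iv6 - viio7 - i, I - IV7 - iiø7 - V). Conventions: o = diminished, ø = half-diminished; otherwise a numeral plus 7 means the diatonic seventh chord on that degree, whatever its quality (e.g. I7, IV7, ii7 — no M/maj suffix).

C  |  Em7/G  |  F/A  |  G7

C has root C, degree 1 in C major, so I.
Em7/G has root E, degree 3 in C major, so iii65.
F/A: root F is the subdominant; major triad there is IV6.
G7 has root G, degree 5 in C major, so V7.

I - iii65 - IV6 - V7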